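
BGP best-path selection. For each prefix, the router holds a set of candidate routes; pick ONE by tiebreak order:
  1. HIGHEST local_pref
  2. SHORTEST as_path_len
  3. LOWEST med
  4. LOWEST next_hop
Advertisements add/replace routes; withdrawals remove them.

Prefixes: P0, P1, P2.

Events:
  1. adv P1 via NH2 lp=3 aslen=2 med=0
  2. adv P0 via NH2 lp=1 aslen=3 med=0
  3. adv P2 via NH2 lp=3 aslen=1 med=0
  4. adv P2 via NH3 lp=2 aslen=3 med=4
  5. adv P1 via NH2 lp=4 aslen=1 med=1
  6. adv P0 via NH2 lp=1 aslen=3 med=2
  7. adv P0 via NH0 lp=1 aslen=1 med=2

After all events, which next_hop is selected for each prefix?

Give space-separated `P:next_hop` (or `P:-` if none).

Answer: P0:NH0 P1:NH2 P2:NH2

Derivation:
Op 1: best P0=- P1=NH2 P2=-
Op 2: best P0=NH2 P1=NH2 P2=-
Op 3: best P0=NH2 P1=NH2 P2=NH2
Op 4: best P0=NH2 P1=NH2 P2=NH2
Op 5: best P0=NH2 P1=NH2 P2=NH2
Op 6: best P0=NH2 P1=NH2 P2=NH2
Op 7: best P0=NH0 P1=NH2 P2=NH2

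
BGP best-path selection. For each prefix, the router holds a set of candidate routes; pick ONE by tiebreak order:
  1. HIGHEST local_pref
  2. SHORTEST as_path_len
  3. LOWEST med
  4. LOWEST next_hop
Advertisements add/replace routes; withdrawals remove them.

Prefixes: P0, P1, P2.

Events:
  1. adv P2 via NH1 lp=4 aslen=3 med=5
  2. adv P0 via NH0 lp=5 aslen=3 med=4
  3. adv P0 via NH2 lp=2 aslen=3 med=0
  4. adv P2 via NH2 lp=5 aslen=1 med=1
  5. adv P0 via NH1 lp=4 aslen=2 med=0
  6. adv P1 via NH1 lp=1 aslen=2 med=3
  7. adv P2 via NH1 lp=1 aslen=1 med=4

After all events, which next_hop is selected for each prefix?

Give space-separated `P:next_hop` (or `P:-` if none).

Answer: P0:NH0 P1:NH1 P2:NH2

Derivation:
Op 1: best P0=- P1=- P2=NH1
Op 2: best P0=NH0 P1=- P2=NH1
Op 3: best P0=NH0 P1=- P2=NH1
Op 4: best P0=NH0 P1=- P2=NH2
Op 5: best P0=NH0 P1=- P2=NH2
Op 6: best P0=NH0 P1=NH1 P2=NH2
Op 7: best P0=NH0 P1=NH1 P2=NH2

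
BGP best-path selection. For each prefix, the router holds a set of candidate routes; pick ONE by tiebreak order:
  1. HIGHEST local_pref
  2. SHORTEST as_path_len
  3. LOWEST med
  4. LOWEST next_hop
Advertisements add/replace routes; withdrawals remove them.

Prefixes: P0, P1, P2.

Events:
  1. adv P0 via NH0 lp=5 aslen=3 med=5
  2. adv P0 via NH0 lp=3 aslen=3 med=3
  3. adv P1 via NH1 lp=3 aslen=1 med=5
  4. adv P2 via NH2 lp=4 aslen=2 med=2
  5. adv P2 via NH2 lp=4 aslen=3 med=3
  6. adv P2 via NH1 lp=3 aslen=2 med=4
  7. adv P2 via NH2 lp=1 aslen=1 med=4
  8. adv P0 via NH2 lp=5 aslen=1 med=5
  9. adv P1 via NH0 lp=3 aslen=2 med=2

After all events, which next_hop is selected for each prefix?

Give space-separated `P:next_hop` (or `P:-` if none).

Op 1: best P0=NH0 P1=- P2=-
Op 2: best P0=NH0 P1=- P2=-
Op 3: best P0=NH0 P1=NH1 P2=-
Op 4: best P0=NH0 P1=NH1 P2=NH2
Op 5: best P0=NH0 P1=NH1 P2=NH2
Op 6: best P0=NH0 P1=NH1 P2=NH2
Op 7: best P0=NH0 P1=NH1 P2=NH1
Op 8: best P0=NH2 P1=NH1 P2=NH1
Op 9: best P0=NH2 P1=NH1 P2=NH1

Answer: P0:NH2 P1:NH1 P2:NH1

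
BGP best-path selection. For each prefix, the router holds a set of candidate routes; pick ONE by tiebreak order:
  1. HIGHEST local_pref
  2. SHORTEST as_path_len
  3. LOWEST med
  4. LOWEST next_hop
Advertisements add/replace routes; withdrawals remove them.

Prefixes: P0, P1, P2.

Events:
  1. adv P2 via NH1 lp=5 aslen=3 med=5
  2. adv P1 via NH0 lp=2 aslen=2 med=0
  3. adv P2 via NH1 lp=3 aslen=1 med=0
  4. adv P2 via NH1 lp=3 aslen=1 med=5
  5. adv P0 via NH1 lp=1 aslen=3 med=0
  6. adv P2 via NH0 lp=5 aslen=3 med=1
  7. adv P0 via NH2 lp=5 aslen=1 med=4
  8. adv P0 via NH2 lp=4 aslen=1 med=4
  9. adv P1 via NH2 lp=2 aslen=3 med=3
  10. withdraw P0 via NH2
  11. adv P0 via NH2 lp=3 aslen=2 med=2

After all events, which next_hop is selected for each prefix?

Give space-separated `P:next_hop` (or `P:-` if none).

Answer: P0:NH2 P1:NH0 P2:NH0

Derivation:
Op 1: best P0=- P1=- P2=NH1
Op 2: best P0=- P1=NH0 P2=NH1
Op 3: best P0=- P1=NH0 P2=NH1
Op 4: best P0=- P1=NH0 P2=NH1
Op 5: best P0=NH1 P1=NH0 P2=NH1
Op 6: best P0=NH1 P1=NH0 P2=NH0
Op 7: best P0=NH2 P1=NH0 P2=NH0
Op 8: best P0=NH2 P1=NH0 P2=NH0
Op 9: best P0=NH2 P1=NH0 P2=NH0
Op 10: best P0=NH1 P1=NH0 P2=NH0
Op 11: best P0=NH2 P1=NH0 P2=NH0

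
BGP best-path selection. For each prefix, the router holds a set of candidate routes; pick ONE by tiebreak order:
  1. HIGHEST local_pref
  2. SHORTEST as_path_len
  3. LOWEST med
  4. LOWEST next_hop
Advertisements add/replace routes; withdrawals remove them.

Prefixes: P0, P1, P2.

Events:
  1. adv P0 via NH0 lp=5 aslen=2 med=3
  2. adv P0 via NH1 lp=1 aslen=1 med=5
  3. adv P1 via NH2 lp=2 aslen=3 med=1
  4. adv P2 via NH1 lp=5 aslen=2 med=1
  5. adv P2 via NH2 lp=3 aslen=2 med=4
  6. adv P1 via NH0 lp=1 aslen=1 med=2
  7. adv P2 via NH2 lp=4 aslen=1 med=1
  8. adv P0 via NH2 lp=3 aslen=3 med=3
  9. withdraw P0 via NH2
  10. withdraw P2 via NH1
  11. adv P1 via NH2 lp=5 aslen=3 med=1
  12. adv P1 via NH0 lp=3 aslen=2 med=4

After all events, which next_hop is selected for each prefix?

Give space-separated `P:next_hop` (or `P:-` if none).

Answer: P0:NH0 P1:NH2 P2:NH2

Derivation:
Op 1: best P0=NH0 P1=- P2=-
Op 2: best P0=NH0 P1=- P2=-
Op 3: best P0=NH0 P1=NH2 P2=-
Op 4: best P0=NH0 P1=NH2 P2=NH1
Op 5: best P0=NH0 P1=NH2 P2=NH1
Op 6: best P0=NH0 P1=NH2 P2=NH1
Op 7: best P0=NH0 P1=NH2 P2=NH1
Op 8: best P0=NH0 P1=NH2 P2=NH1
Op 9: best P0=NH0 P1=NH2 P2=NH1
Op 10: best P0=NH0 P1=NH2 P2=NH2
Op 11: best P0=NH0 P1=NH2 P2=NH2
Op 12: best P0=NH0 P1=NH2 P2=NH2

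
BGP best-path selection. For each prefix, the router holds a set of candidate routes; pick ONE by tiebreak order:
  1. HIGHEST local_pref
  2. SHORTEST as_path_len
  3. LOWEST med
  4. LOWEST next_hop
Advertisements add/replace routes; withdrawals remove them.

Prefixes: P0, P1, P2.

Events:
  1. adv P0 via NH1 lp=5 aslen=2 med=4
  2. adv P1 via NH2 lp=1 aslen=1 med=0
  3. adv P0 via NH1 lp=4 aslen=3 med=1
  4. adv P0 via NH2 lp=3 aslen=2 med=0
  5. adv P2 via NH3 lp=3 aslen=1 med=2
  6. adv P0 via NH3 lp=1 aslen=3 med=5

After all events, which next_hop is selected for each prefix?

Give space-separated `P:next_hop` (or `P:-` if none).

Op 1: best P0=NH1 P1=- P2=-
Op 2: best P0=NH1 P1=NH2 P2=-
Op 3: best P0=NH1 P1=NH2 P2=-
Op 4: best P0=NH1 P1=NH2 P2=-
Op 5: best P0=NH1 P1=NH2 P2=NH3
Op 6: best P0=NH1 P1=NH2 P2=NH3

Answer: P0:NH1 P1:NH2 P2:NH3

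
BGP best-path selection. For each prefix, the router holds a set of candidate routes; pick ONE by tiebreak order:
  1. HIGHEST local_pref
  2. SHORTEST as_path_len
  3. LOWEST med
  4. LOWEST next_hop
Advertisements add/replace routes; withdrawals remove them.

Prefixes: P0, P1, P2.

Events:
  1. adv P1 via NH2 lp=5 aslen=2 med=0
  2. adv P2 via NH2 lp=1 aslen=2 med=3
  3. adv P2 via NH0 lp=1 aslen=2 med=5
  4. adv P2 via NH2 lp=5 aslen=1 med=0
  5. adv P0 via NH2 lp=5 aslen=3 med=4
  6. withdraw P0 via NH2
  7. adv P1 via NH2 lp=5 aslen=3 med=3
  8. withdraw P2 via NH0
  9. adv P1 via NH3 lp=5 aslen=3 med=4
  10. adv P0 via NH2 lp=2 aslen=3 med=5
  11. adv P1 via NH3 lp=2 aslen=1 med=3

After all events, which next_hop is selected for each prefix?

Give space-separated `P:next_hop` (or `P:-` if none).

Answer: P0:NH2 P1:NH2 P2:NH2

Derivation:
Op 1: best P0=- P1=NH2 P2=-
Op 2: best P0=- P1=NH2 P2=NH2
Op 3: best P0=- P1=NH2 P2=NH2
Op 4: best P0=- P1=NH2 P2=NH2
Op 5: best P0=NH2 P1=NH2 P2=NH2
Op 6: best P0=- P1=NH2 P2=NH2
Op 7: best P0=- P1=NH2 P2=NH2
Op 8: best P0=- P1=NH2 P2=NH2
Op 9: best P0=- P1=NH2 P2=NH2
Op 10: best P0=NH2 P1=NH2 P2=NH2
Op 11: best P0=NH2 P1=NH2 P2=NH2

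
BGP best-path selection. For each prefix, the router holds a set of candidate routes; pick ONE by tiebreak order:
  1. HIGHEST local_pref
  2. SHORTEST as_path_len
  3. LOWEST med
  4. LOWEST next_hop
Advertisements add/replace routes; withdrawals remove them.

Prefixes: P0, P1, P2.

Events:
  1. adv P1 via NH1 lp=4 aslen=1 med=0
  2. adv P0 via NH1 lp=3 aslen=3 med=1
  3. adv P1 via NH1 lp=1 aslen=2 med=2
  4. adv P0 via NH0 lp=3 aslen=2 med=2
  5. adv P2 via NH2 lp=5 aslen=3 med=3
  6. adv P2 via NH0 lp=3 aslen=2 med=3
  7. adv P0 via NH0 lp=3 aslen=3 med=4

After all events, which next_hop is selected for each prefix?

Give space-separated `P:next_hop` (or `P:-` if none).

Answer: P0:NH1 P1:NH1 P2:NH2

Derivation:
Op 1: best P0=- P1=NH1 P2=-
Op 2: best P0=NH1 P1=NH1 P2=-
Op 3: best P0=NH1 P1=NH1 P2=-
Op 4: best P0=NH0 P1=NH1 P2=-
Op 5: best P0=NH0 P1=NH1 P2=NH2
Op 6: best P0=NH0 P1=NH1 P2=NH2
Op 7: best P0=NH1 P1=NH1 P2=NH2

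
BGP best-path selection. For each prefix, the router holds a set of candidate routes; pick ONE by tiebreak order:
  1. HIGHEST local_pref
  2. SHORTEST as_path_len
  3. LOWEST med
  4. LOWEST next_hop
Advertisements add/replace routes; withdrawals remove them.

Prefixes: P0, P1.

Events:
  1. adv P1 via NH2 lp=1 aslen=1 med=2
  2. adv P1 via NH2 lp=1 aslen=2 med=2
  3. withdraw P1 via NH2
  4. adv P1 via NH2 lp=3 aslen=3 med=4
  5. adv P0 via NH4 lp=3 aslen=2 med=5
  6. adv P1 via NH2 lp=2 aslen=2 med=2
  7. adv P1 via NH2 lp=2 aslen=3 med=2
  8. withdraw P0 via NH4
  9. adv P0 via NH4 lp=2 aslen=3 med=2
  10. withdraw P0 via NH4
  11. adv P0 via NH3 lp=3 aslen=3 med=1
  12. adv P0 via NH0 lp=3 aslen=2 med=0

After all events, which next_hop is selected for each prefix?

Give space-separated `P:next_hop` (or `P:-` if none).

Op 1: best P0=- P1=NH2
Op 2: best P0=- P1=NH2
Op 3: best P0=- P1=-
Op 4: best P0=- P1=NH2
Op 5: best P0=NH4 P1=NH2
Op 6: best P0=NH4 P1=NH2
Op 7: best P0=NH4 P1=NH2
Op 8: best P0=- P1=NH2
Op 9: best P0=NH4 P1=NH2
Op 10: best P0=- P1=NH2
Op 11: best P0=NH3 P1=NH2
Op 12: best P0=NH0 P1=NH2

Answer: P0:NH0 P1:NH2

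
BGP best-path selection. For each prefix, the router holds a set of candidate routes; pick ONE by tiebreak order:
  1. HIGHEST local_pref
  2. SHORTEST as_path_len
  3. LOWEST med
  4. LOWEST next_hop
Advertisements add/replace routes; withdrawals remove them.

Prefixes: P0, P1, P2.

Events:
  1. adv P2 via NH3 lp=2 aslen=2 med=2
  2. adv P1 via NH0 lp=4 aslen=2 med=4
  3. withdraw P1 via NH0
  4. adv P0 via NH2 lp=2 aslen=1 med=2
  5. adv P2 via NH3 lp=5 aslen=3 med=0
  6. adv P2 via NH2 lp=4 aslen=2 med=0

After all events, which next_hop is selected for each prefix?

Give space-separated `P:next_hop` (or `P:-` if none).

Op 1: best P0=- P1=- P2=NH3
Op 2: best P0=- P1=NH0 P2=NH3
Op 3: best P0=- P1=- P2=NH3
Op 4: best P0=NH2 P1=- P2=NH3
Op 5: best P0=NH2 P1=- P2=NH3
Op 6: best P0=NH2 P1=- P2=NH3

Answer: P0:NH2 P1:- P2:NH3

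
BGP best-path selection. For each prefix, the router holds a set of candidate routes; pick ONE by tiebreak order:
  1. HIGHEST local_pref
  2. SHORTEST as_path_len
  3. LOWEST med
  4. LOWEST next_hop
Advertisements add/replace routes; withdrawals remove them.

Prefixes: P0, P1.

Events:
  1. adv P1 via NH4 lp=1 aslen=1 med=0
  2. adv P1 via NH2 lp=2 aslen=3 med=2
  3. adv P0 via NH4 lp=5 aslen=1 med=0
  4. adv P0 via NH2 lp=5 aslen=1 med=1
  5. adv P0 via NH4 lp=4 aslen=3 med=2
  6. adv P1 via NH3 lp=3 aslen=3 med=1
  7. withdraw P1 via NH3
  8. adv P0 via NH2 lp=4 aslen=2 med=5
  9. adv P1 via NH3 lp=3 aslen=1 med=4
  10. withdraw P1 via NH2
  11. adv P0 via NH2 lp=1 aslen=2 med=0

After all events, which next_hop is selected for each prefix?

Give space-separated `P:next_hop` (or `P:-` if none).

Op 1: best P0=- P1=NH4
Op 2: best P0=- P1=NH2
Op 3: best P0=NH4 P1=NH2
Op 4: best P0=NH4 P1=NH2
Op 5: best P0=NH2 P1=NH2
Op 6: best P0=NH2 P1=NH3
Op 7: best P0=NH2 P1=NH2
Op 8: best P0=NH2 P1=NH2
Op 9: best P0=NH2 P1=NH3
Op 10: best P0=NH2 P1=NH3
Op 11: best P0=NH4 P1=NH3

Answer: P0:NH4 P1:NH3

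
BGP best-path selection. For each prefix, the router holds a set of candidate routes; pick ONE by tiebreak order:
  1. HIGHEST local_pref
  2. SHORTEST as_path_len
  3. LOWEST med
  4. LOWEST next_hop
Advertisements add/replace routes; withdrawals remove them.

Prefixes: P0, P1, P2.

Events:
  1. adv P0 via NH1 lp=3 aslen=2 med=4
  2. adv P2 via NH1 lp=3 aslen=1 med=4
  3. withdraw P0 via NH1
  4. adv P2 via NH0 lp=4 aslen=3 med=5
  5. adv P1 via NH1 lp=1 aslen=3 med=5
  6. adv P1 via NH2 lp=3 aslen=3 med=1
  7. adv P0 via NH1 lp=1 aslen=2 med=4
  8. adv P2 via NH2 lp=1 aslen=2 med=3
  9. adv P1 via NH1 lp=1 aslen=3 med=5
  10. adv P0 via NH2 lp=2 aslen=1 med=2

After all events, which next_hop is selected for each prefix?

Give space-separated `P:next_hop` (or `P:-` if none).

Op 1: best P0=NH1 P1=- P2=-
Op 2: best P0=NH1 P1=- P2=NH1
Op 3: best P0=- P1=- P2=NH1
Op 4: best P0=- P1=- P2=NH0
Op 5: best P0=- P1=NH1 P2=NH0
Op 6: best P0=- P1=NH2 P2=NH0
Op 7: best P0=NH1 P1=NH2 P2=NH0
Op 8: best P0=NH1 P1=NH2 P2=NH0
Op 9: best P0=NH1 P1=NH2 P2=NH0
Op 10: best P0=NH2 P1=NH2 P2=NH0

Answer: P0:NH2 P1:NH2 P2:NH0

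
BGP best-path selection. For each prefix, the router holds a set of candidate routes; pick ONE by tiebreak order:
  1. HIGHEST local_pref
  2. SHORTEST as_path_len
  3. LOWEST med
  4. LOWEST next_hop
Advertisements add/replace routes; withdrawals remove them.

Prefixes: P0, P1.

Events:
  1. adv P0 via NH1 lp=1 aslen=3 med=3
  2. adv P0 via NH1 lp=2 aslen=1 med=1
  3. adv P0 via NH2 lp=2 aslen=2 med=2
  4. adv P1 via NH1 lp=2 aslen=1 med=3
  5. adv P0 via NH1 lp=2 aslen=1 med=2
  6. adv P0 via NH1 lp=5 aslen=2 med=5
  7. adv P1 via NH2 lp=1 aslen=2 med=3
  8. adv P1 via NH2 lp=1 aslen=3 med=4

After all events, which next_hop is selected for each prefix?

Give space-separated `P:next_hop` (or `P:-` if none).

Answer: P0:NH1 P1:NH1

Derivation:
Op 1: best P0=NH1 P1=-
Op 2: best P0=NH1 P1=-
Op 3: best P0=NH1 P1=-
Op 4: best P0=NH1 P1=NH1
Op 5: best P0=NH1 P1=NH1
Op 6: best P0=NH1 P1=NH1
Op 7: best P0=NH1 P1=NH1
Op 8: best P0=NH1 P1=NH1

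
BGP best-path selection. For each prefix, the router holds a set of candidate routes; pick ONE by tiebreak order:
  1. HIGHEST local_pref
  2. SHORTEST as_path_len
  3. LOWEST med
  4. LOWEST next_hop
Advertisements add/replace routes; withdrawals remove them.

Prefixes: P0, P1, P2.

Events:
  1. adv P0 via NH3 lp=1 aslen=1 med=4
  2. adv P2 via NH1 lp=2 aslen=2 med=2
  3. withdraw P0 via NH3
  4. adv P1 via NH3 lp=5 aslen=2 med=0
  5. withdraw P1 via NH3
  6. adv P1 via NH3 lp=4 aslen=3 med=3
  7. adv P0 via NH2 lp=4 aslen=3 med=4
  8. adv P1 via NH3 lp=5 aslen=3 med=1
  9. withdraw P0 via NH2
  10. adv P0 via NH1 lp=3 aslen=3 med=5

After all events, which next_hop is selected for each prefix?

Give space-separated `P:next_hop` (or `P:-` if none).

Answer: P0:NH1 P1:NH3 P2:NH1

Derivation:
Op 1: best P0=NH3 P1=- P2=-
Op 2: best P0=NH3 P1=- P2=NH1
Op 3: best P0=- P1=- P2=NH1
Op 4: best P0=- P1=NH3 P2=NH1
Op 5: best P0=- P1=- P2=NH1
Op 6: best P0=- P1=NH3 P2=NH1
Op 7: best P0=NH2 P1=NH3 P2=NH1
Op 8: best P0=NH2 P1=NH3 P2=NH1
Op 9: best P0=- P1=NH3 P2=NH1
Op 10: best P0=NH1 P1=NH3 P2=NH1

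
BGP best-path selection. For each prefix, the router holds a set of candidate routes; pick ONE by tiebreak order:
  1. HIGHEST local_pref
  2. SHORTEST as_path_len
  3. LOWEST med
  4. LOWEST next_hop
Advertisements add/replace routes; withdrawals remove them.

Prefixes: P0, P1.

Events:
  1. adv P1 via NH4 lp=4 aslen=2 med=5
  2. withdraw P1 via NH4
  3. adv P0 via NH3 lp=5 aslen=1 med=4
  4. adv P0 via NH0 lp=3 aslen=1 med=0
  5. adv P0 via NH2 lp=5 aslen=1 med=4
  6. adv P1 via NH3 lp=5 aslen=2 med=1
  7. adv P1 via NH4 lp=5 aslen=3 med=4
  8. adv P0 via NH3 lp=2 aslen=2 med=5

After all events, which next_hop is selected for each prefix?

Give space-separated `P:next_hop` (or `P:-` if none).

Op 1: best P0=- P1=NH4
Op 2: best P0=- P1=-
Op 3: best P0=NH3 P1=-
Op 4: best P0=NH3 P1=-
Op 5: best P0=NH2 P1=-
Op 6: best P0=NH2 P1=NH3
Op 7: best P0=NH2 P1=NH3
Op 8: best P0=NH2 P1=NH3

Answer: P0:NH2 P1:NH3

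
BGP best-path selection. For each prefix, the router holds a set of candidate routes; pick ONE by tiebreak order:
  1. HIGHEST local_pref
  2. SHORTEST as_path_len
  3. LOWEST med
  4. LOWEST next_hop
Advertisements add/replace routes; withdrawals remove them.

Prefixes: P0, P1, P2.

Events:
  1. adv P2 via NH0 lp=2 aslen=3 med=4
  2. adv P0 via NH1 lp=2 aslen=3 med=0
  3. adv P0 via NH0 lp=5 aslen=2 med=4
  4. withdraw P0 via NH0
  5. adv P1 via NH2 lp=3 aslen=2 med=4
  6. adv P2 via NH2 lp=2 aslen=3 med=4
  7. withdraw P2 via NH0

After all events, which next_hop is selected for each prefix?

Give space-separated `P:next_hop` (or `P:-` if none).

Answer: P0:NH1 P1:NH2 P2:NH2

Derivation:
Op 1: best P0=- P1=- P2=NH0
Op 2: best P0=NH1 P1=- P2=NH0
Op 3: best P0=NH0 P1=- P2=NH0
Op 4: best P0=NH1 P1=- P2=NH0
Op 5: best P0=NH1 P1=NH2 P2=NH0
Op 6: best P0=NH1 P1=NH2 P2=NH0
Op 7: best P0=NH1 P1=NH2 P2=NH2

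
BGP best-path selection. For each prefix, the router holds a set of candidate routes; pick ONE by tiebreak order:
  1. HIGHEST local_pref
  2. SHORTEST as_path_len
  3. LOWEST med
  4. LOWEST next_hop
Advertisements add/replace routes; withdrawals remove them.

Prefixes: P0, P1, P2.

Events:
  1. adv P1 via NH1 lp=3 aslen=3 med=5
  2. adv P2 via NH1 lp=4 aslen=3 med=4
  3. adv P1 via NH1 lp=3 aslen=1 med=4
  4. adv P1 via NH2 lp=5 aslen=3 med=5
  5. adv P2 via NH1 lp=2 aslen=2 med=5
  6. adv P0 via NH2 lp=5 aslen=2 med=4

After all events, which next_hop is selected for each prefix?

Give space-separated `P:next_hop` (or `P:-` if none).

Answer: P0:NH2 P1:NH2 P2:NH1

Derivation:
Op 1: best P0=- P1=NH1 P2=-
Op 2: best P0=- P1=NH1 P2=NH1
Op 3: best P0=- P1=NH1 P2=NH1
Op 4: best P0=- P1=NH2 P2=NH1
Op 5: best P0=- P1=NH2 P2=NH1
Op 6: best P0=NH2 P1=NH2 P2=NH1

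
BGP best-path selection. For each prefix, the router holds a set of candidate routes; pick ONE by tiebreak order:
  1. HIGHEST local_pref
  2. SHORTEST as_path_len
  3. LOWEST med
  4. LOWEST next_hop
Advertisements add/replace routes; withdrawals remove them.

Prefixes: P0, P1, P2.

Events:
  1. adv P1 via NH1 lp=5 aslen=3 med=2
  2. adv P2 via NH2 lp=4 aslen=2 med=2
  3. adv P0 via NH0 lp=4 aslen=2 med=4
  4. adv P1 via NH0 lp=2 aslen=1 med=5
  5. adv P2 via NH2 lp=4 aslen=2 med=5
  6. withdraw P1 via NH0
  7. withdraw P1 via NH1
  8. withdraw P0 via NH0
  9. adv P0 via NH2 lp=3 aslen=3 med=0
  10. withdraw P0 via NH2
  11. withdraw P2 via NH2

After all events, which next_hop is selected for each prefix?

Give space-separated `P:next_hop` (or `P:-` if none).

Answer: P0:- P1:- P2:-

Derivation:
Op 1: best P0=- P1=NH1 P2=-
Op 2: best P0=- P1=NH1 P2=NH2
Op 3: best P0=NH0 P1=NH1 P2=NH2
Op 4: best P0=NH0 P1=NH1 P2=NH2
Op 5: best P0=NH0 P1=NH1 P2=NH2
Op 6: best P0=NH0 P1=NH1 P2=NH2
Op 7: best P0=NH0 P1=- P2=NH2
Op 8: best P0=- P1=- P2=NH2
Op 9: best P0=NH2 P1=- P2=NH2
Op 10: best P0=- P1=- P2=NH2
Op 11: best P0=- P1=- P2=-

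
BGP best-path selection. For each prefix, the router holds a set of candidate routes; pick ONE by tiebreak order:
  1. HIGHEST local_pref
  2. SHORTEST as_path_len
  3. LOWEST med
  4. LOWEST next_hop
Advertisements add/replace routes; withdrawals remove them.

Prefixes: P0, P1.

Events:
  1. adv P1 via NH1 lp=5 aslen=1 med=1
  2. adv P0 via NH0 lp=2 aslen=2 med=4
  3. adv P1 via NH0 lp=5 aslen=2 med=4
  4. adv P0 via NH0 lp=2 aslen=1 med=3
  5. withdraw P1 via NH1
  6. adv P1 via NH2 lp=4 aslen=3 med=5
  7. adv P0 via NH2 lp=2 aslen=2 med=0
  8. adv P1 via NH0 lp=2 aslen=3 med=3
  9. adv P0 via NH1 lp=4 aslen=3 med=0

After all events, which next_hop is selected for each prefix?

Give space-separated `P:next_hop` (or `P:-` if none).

Op 1: best P0=- P1=NH1
Op 2: best P0=NH0 P1=NH1
Op 3: best P0=NH0 P1=NH1
Op 4: best P0=NH0 P1=NH1
Op 5: best P0=NH0 P1=NH0
Op 6: best P0=NH0 P1=NH0
Op 7: best P0=NH0 P1=NH0
Op 8: best P0=NH0 P1=NH2
Op 9: best P0=NH1 P1=NH2

Answer: P0:NH1 P1:NH2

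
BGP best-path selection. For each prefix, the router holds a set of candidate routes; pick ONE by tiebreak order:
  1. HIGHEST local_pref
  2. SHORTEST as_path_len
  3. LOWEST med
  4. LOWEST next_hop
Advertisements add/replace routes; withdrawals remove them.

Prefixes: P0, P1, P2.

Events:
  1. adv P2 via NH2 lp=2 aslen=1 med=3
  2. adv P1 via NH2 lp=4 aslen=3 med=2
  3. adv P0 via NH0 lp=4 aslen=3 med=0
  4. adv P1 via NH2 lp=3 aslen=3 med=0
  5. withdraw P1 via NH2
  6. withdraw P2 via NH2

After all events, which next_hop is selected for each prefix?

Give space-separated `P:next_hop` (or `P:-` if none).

Op 1: best P0=- P1=- P2=NH2
Op 2: best P0=- P1=NH2 P2=NH2
Op 3: best P0=NH0 P1=NH2 P2=NH2
Op 4: best P0=NH0 P1=NH2 P2=NH2
Op 5: best P0=NH0 P1=- P2=NH2
Op 6: best P0=NH0 P1=- P2=-

Answer: P0:NH0 P1:- P2:-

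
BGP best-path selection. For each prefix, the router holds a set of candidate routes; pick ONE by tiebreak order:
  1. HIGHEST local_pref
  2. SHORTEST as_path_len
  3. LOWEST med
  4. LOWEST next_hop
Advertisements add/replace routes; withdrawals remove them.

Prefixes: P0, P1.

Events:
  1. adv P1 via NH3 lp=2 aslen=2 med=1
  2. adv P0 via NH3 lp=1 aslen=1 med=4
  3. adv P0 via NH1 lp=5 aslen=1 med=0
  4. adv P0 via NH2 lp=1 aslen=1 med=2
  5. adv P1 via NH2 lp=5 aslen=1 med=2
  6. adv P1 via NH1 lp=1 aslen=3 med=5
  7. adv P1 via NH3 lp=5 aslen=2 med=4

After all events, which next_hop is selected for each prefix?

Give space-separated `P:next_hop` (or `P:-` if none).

Op 1: best P0=- P1=NH3
Op 2: best P0=NH3 P1=NH3
Op 3: best P0=NH1 P1=NH3
Op 4: best P0=NH1 P1=NH3
Op 5: best P0=NH1 P1=NH2
Op 6: best P0=NH1 P1=NH2
Op 7: best P0=NH1 P1=NH2

Answer: P0:NH1 P1:NH2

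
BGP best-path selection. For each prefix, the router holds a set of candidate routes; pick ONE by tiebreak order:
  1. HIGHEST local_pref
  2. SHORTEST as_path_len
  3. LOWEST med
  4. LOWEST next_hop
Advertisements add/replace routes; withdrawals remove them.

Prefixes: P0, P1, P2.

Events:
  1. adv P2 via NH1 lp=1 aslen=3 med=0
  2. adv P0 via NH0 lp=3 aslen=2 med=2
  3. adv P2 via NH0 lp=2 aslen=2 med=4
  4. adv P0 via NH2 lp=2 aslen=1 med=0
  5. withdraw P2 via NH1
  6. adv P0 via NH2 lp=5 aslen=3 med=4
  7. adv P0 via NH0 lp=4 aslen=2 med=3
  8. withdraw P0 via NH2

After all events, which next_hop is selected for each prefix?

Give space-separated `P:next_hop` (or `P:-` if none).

Op 1: best P0=- P1=- P2=NH1
Op 2: best P0=NH0 P1=- P2=NH1
Op 3: best P0=NH0 P1=- P2=NH0
Op 4: best P0=NH0 P1=- P2=NH0
Op 5: best P0=NH0 P1=- P2=NH0
Op 6: best P0=NH2 P1=- P2=NH0
Op 7: best P0=NH2 P1=- P2=NH0
Op 8: best P0=NH0 P1=- P2=NH0

Answer: P0:NH0 P1:- P2:NH0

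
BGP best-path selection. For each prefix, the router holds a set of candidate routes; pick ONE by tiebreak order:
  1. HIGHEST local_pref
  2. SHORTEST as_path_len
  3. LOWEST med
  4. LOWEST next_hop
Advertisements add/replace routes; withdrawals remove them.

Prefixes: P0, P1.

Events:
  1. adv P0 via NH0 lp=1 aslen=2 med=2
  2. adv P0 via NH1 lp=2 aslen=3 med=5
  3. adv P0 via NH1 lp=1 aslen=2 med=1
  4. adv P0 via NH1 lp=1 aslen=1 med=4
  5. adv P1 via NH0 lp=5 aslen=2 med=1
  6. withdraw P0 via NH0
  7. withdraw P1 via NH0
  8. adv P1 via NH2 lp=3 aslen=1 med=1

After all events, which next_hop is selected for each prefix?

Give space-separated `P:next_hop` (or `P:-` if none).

Op 1: best P0=NH0 P1=-
Op 2: best P0=NH1 P1=-
Op 3: best P0=NH1 P1=-
Op 4: best P0=NH1 P1=-
Op 5: best P0=NH1 P1=NH0
Op 6: best P0=NH1 P1=NH0
Op 7: best P0=NH1 P1=-
Op 8: best P0=NH1 P1=NH2

Answer: P0:NH1 P1:NH2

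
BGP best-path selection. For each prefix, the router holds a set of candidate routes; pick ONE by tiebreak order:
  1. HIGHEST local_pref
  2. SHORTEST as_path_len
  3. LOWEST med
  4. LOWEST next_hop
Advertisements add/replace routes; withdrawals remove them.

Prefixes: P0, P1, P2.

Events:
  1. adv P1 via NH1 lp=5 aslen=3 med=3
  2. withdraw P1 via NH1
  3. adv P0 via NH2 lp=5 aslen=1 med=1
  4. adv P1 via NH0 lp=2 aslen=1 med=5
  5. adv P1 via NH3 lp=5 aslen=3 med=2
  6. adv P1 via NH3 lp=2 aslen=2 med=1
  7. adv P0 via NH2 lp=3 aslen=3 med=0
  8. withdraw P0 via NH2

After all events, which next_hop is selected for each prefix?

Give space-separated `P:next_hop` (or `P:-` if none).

Op 1: best P0=- P1=NH1 P2=-
Op 2: best P0=- P1=- P2=-
Op 3: best P0=NH2 P1=- P2=-
Op 4: best P0=NH2 P1=NH0 P2=-
Op 5: best P0=NH2 P1=NH3 P2=-
Op 6: best P0=NH2 P1=NH0 P2=-
Op 7: best P0=NH2 P1=NH0 P2=-
Op 8: best P0=- P1=NH0 P2=-

Answer: P0:- P1:NH0 P2:-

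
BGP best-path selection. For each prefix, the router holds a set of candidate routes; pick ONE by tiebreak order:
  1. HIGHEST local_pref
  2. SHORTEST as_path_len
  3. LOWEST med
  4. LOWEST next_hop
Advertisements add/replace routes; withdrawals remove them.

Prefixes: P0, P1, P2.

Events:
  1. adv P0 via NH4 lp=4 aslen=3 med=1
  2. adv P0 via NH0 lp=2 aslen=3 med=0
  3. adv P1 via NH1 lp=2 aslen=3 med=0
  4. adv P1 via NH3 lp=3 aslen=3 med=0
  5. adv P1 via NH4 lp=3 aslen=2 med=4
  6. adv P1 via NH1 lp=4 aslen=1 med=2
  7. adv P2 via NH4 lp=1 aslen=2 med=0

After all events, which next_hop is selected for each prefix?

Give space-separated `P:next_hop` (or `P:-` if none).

Answer: P0:NH4 P1:NH1 P2:NH4

Derivation:
Op 1: best P0=NH4 P1=- P2=-
Op 2: best P0=NH4 P1=- P2=-
Op 3: best P0=NH4 P1=NH1 P2=-
Op 4: best P0=NH4 P1=NH3 P2=-
Op 5: best P0=NH4 P1=NH4 P2=-
Op 6: best P0=NH4 P1=NH1 P2=-
Op 7: best P0=NH4 P1=NH1 P2=NH4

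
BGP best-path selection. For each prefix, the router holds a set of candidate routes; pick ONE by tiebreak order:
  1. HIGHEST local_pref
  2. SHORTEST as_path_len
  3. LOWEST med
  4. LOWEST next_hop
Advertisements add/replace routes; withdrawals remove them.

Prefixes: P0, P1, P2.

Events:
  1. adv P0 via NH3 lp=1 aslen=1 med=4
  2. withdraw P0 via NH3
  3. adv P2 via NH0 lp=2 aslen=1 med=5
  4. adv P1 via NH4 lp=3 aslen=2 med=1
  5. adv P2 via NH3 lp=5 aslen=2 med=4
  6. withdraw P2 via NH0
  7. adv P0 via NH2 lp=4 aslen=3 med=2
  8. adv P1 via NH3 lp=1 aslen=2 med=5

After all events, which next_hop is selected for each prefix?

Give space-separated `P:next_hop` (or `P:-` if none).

Op 1: best P0=NH3 P1=- P2=-
Op 2: best P0=- P1=- P2=-
Op 3: best P0=- P1=- P2=NH0
Op 4: best P0=- P1=NH4 P2=NH0
Op 5: best P0=- P1=NH4 P2=NH3
Op 6: best P0=- P1=NH4 P2=NH3
Op 7: best P0=NH2 P1=NH4 P2=NH3
Op 8: best P0=NH2 P1=NH4 P2=NH3

Answer: P0:NH2 P1:NH4 P2:NH3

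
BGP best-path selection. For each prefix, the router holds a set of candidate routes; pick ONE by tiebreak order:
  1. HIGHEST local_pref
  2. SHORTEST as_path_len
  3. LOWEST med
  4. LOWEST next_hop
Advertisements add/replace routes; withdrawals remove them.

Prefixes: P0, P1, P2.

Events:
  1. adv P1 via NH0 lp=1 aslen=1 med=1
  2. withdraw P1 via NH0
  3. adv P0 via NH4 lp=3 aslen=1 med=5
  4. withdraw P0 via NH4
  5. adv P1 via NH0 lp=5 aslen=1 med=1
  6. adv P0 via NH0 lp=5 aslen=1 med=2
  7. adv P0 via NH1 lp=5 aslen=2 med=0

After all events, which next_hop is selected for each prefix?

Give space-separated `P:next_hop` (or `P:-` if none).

Answer: P0:NH0 P1:NH0 P2:-

Derivation:
Op 1: best P0=- P1=NH0 P2=-
Op 2: best P0=- P1=- P2=-
Op 3: best P0=NH4 P1=- P2=-
Op 4: best P0=- P1=- P2=-
Op 5: best P0=- P1=NH0 P2=-
Op 6: best P0=NH0 P1=NH0 P2=-
Op 7: best P0=NH0 P1=NH0 P2=-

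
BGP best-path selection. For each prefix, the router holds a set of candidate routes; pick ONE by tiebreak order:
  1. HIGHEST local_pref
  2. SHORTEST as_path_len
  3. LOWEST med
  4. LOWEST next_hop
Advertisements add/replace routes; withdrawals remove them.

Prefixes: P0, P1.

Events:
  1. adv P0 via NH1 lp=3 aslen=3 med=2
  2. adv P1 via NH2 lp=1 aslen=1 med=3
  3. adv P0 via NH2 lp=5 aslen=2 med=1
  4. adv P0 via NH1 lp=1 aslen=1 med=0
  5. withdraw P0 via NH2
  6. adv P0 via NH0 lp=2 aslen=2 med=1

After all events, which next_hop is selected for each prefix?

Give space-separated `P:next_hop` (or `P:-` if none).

Op 1: best P0=NH1 P1=-
Op 2: best P0=NH1 P1=NH2
Op 3: best P0=NH2 P1=NH2
Op 4: best P0=NH2 P1=NH2
Op 5: best P0=NH1 P1=NH2
Op 6: best P0=NH0 P1=NH2

Answer: P0:NH0 P1:NH2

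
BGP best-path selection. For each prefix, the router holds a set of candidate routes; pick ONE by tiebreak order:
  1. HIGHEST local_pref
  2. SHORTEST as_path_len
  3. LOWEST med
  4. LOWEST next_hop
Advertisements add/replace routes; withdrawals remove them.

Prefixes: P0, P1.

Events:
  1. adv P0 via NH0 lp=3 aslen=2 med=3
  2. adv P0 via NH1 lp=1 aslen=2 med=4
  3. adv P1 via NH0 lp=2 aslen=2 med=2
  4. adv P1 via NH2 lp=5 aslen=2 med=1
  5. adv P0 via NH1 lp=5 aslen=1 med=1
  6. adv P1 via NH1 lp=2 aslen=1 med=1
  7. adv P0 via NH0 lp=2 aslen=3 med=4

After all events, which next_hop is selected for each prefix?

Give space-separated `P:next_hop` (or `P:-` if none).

Answer: P0:NH1 P1:NH2

Derivation:
Op 1: best P0=NH0 P1=-
Op 2: best P0=NH0 P1=-
Op 3: best P0=NH0 P1=NH0
Op 4: best P0=NH0 P1=NH2
Op 5: best P0=NH1 P1=NH2
Op 6: best P0=NH1 P1=NH2
Op 7: best P0=NH1 P1=NH2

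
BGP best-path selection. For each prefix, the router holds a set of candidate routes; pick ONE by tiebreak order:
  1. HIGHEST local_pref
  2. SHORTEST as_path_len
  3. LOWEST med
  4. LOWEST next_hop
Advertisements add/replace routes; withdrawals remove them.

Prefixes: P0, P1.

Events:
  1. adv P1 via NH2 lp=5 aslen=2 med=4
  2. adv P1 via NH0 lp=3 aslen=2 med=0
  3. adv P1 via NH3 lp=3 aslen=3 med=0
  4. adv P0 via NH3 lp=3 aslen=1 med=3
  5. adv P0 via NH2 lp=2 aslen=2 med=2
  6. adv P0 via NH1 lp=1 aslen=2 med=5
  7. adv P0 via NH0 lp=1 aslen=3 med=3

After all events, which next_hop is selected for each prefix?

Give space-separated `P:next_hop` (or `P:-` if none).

Op 1: best P0=- P1=NH2
Op 2: best P0=- P1=NH2
Op 3: best P0=- P1=NH2
Op 4: best P0=NH3 P1=NH2
Op 5: best P0=NH3 P1=NH2
Op 6: best P0=NH3 P1=NH2
Op 7: best P0=NH3 P1=NH2

Answer: P0:NH3 P1:NH2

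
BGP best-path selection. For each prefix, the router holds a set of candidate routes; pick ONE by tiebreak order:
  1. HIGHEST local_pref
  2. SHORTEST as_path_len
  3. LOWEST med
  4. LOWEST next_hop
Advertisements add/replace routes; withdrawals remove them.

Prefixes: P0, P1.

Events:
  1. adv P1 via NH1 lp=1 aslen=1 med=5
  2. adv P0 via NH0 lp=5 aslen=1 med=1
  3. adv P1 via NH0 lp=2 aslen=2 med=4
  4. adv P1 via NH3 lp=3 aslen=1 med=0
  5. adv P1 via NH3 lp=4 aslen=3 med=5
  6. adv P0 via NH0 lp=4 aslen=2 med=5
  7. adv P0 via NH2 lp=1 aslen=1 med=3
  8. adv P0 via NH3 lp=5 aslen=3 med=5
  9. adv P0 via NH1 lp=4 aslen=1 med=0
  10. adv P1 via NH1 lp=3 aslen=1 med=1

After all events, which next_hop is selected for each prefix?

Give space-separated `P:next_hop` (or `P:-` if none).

Answer: P0:NH3 P1:NH3

Derivation:
Op 1: best P0=- P1=NH1
Op 2: best P0=NH0 P1=NH1
Op 3: best P0=NH0 P1=NH0
Op 4: best P0=NH0 P1=NH3
Op 5: best P0=NH0 P1=NH3
Op 6: best P0=NH0 P1=NH3
Op 7: best P0=NH0 P1=NH3
Op 8: best P0=NH3 P1=NH3
Op 9: best P0=NH3 P1=NH3
Op 10: best P0=NH3 P1=NH3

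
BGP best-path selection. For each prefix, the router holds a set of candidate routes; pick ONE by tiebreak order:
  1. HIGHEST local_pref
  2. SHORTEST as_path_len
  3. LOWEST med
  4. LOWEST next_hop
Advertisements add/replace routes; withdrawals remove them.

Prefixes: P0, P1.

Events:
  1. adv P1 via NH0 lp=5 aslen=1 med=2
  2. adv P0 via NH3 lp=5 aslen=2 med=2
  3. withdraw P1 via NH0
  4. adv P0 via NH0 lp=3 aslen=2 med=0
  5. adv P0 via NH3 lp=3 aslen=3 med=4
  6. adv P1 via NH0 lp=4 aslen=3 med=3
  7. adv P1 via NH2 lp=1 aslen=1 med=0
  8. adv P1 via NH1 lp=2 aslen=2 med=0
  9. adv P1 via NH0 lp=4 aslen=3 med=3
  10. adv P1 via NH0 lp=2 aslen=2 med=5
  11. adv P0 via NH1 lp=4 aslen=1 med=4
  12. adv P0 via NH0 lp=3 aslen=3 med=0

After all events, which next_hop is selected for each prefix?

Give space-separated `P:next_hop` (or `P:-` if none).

Op 1: best P0=- P1=NH0
Op 2: best P0=NH3 P1=NH0
Op 3: best P0=NH3 P1=-
Op 4: best P0=NH3 P1=-
Op 5: best P0=NH0 P1=-
Op 6: best P0=NH0 P1=NH0
Op 7: best P0=NH0 P1=NH0
Op 8: best P0=NH0 P1=NH0
Op 9: best P0=NH0 P1=NH0
Op 10: best P0=NH0 P1=NH1
Op 11: best P0=NH1 P1=NH1
Op 12: best P0=NH1 P1=NH1

Answer: P0:NH1 P1:NH1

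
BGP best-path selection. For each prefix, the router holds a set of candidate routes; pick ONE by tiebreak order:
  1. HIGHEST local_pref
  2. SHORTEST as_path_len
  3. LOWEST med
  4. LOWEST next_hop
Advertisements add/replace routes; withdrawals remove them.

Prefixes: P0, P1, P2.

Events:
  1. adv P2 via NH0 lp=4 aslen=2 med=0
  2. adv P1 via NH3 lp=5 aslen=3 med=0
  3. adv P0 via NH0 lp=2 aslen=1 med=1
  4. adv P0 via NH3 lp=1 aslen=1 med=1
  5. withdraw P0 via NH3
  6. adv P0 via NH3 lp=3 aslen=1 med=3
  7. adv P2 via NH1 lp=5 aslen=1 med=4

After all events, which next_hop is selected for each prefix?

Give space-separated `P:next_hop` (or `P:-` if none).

Op 1: best P0=- P1=- P2=NH0
Op 2: best P0=- P1=NH3 P2=NH0
Op 3: best P0=NH0 P1=NH3 P2=NH0
Op 4: best P0=NH0 P1=NH3 P2=NH0
Op 5: best P0=NH0 P1=NH3 P2=NH0
Op 6: best P0=NH3 P1=NH3 P2=NH0
Op 7: best P0=NH3 P1=NH3 P2=NH1

Answer: P0:NH3 P1:NH3 P2:NH1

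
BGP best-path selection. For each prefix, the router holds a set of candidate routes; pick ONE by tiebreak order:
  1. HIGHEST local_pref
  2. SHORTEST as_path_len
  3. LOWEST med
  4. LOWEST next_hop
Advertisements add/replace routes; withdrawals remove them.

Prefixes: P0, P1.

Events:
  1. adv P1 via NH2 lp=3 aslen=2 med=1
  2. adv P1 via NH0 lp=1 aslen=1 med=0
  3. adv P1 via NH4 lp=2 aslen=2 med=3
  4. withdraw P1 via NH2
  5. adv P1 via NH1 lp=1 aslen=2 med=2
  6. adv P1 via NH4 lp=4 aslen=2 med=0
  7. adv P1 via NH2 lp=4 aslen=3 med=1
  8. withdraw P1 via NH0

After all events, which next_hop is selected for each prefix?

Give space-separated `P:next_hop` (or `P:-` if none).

Op 1: best P0=- P1=NH2
Op 2: best P0=- P1=NH2
Op 3: best P0=- P1=NH2
Op 4: best P0=- P1=NH4
Op 5: best P0=- P1=NH4
Op 6: best P0=- P1=NH4
Op 7: best P0=- P1=NH4
Op 8: best P0=- P1=NH4

Answer: P0:- P1:NH4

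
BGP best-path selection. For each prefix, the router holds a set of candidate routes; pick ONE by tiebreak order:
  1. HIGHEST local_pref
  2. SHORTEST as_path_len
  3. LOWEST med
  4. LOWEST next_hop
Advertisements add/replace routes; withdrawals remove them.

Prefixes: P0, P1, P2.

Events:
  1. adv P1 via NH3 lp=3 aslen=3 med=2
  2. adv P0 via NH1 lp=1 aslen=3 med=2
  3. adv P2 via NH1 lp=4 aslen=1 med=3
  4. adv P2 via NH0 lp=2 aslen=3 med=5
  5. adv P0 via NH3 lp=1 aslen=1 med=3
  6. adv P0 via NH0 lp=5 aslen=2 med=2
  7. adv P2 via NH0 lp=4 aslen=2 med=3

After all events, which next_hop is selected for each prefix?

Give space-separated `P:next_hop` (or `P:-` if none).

Answer: P0:NH0 P1:NH3 P2:NH1

Derivation:
Op 1: best P0=- P1=NH3 P2=-
Op 2: best P0=NH1 P1=NH3 P2=-
Op 3: best P0=NH1 P1=NH3 P2=NH1
Op 4: best P0=NH1 P1=NH3 P2=NH1
Op 5: best P0=NH3 P1=NH3 P2=NH1
Op 6: best P0=NH0 P1=NH3 P2=NH1
Op 7: best P0=NH0 P1=NH3 P2=NH1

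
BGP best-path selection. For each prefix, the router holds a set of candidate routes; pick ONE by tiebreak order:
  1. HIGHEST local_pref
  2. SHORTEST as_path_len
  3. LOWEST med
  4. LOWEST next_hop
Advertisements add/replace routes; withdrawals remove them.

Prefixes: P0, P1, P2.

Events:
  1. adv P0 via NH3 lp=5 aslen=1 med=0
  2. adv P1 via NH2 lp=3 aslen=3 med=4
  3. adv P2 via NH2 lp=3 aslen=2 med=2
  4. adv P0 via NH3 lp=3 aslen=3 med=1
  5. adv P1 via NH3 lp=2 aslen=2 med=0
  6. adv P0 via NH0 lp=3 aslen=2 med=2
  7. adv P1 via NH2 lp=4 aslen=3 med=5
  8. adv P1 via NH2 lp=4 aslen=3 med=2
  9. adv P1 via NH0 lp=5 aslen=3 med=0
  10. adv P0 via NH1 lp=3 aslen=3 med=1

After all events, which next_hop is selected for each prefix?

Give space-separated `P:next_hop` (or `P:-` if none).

Op 1: best P0=NH3 P1=- P2=-
Op 2: best P0=NH3 P1=NH2 P2=-
Op 3: best P0=NH3 P1=NH2 P2=NH2
Op 4: best P0=NH3 P1=NH2 P2=NH2
Op 5: best P0=NH3 P1=NH2 P2=NH2
Op 6: best P0=NH0 P1=NH2 P2=NH2
Op 7: best P0=NH0 P1=NH2 P2=NH2
Op 8: best P0=NH0 P1=NH2 P2=NH2
Op 9: best P0=NH0 P1=NH0 P2=NH2
Op 10: best P0=NH0 P1=NH0 P2=NH2

Answer: P0:NH0 P1:NH0 P2:NH2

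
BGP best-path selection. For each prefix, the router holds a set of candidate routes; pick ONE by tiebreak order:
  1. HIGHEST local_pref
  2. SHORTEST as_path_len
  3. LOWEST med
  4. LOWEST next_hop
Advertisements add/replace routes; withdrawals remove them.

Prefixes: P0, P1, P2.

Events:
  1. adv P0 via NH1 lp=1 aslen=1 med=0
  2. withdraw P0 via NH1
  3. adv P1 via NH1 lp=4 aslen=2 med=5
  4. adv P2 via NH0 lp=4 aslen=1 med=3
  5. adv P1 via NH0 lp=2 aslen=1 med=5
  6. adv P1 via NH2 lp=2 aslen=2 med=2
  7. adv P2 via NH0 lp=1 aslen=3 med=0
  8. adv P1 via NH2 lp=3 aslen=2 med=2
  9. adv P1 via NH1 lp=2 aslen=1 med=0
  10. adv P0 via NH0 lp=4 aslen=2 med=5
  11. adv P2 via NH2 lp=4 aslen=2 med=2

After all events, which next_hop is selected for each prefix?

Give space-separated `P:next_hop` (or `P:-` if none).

Op 1: best P0=NH1 P1=- P2=-
Op 2: best P0=- P1=- P2=-
Op 3: best P0=- P1=NH1 P2=-
Op 4: best P0=- P1=NH1 P2=NH0
Op 5: best P0=- P1=NH1 P2=NH0
Op 6: best P0=- P1=NH1 P2=NH0
Op 7: best P0=- P1=NH1 P2=NH0
Op 8: best P0=- P1=NH1 P2=NH0
Op 9: best P0=- P1=NH2 P2=NH0
Op 10: best P0=NH0 P1=NH2 P2=NH0
Op 11: best P0=NH0 P1=NH2 P2=NH2

Answer: P0:NH0 P1:NH2 P2:NH2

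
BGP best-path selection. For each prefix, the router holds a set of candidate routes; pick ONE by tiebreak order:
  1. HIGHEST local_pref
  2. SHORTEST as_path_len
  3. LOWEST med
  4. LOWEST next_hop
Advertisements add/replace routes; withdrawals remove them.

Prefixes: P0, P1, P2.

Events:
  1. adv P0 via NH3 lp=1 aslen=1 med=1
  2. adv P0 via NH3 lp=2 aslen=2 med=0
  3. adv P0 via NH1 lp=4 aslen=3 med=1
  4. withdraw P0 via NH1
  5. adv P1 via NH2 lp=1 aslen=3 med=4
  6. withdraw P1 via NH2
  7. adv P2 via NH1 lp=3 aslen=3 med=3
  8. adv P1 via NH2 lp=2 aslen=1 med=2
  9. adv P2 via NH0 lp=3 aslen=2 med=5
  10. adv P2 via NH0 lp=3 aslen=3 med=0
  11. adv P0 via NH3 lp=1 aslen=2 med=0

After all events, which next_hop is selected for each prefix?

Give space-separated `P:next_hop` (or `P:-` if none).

Op 1: best P0=NH3 P1=- P2=-
Op 2: best P0=NH3 P1=- P2=-
Op 3: best P0=NH1 P1=- P2=-
Op 4: best P0=NH3 P1=- P2=-
Op 5: best P0=NH3 P1=NH2 P2=-
Op 6: best P0=NH3 P1=- P2=-
Op 7: best P0=NH3 P1=- P2=NH1
Op 8: best P0=NH3 P1=NH2 P2=NH1
Op 9: best P0=NH3 P1=NH2 P2=NH0
Op 10: best P0=NH3 P1=NH2 P2=NH0
Op 11: best P0=NH3 P1=NH2 P2=NH0

Answer: P0:NH3 P1:NH2 P2:NH0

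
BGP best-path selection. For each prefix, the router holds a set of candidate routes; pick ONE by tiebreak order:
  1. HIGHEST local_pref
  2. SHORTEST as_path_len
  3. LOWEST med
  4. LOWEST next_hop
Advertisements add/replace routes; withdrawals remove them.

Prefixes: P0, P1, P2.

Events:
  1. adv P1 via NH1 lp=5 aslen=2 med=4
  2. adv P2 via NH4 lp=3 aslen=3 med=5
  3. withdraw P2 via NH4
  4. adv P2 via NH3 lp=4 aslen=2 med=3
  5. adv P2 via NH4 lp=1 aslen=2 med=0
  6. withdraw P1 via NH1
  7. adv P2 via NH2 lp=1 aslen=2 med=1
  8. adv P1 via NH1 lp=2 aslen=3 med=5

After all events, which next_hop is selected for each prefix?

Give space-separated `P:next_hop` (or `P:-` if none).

Op 1: best P0=- P1=NH1 P2=-
Op 2: best P0=- P1=NH1 P2=NH4
Op 3: best P0=- P1=NH1 P2=-
Op 4: best P0=- P1=NH1 P2=NH3
Op 5: best P0=- P1=NH1 P2=NH3
Op 6: best P0=- P1=- P2=NH3
Op 7: best P0=- P1=- P2=NH3
Op 8: best P0=- P1=NH1 P2=NH3

Answer: P0:- P1:NH1 P2:NH3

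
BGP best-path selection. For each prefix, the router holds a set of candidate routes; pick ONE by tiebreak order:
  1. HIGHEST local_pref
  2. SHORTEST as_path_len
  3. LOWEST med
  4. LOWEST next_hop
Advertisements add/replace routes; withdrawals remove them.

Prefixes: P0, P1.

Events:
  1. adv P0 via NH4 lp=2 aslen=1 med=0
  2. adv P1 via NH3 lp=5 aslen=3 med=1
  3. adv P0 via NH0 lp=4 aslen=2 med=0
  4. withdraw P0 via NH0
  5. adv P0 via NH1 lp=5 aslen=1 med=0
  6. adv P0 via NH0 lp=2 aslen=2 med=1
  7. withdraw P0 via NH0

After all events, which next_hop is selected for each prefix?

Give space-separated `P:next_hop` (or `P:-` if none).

Answer: P0:NH1 P1:NH3

Derivation:
Op 1: best P0=NH4 P1=-
Op 2: best P0=NH4 P1=NH3
Op 3: best P0=NH0 P1=NH3
Op 4: best P0=NH4 P1=NH3
Op 5: best P0=NH1 P1=NH3
Op 6: best P0=NH1 P1=NH3
Op 7: best P0=NH1 P1=NH3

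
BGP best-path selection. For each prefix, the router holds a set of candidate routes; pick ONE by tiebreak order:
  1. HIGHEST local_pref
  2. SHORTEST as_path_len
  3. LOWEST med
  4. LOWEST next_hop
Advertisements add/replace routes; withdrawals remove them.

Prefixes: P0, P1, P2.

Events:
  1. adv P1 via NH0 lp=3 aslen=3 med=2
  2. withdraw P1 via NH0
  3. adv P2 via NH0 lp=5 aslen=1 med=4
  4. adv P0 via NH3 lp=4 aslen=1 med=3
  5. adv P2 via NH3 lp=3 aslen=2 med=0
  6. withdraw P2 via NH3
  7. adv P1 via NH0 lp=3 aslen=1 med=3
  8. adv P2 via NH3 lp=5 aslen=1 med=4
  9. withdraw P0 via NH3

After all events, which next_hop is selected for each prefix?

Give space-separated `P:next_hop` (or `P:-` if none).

Op 1: best P0=- P1=NH0 P2=-
Op 2: best P0=- P1=- P2=-
Op 3: best P0=- P1=- P2=NH0
Op 4: best P0=NH3 P1=- P2=NH0
Op 5: best P0=NH3 P1=- P2=NH0
Op 6: best P0=NH3 P1=- P2=NH0
Op 7: best P0=NH3 P1=NH0 P2=NH0
Op 8: best P0=NH3 P1=NH0 P2=NH0
Op 9: best P0=- P1=NH0 P2=NH0

Answer: P0:- P1:NH0 P2:NH0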